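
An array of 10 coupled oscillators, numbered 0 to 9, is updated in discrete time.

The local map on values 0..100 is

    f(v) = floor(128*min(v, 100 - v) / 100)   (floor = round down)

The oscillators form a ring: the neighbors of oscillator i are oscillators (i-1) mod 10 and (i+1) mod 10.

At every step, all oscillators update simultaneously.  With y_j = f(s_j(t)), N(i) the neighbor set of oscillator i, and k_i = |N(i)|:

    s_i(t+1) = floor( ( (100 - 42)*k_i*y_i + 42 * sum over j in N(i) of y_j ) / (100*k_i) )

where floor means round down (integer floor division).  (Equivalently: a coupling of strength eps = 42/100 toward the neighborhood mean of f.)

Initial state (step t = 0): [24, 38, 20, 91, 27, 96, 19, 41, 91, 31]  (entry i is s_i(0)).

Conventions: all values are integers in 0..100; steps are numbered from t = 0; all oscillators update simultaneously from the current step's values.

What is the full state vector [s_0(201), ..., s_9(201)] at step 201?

Answer: [47, 47, 48, 48, 48, 48, 48, 47, 47, 47]
Key observation: The state at step 14, [60, 60, 60, 60, 60, 60, 60, 60, 60, 61], reappears at step 22: the system is in a cycle of period 8 from step 14 on.  Therefore the state at step 201 equals the state at step 14 + ((201 - 14) mod 8) = 17, which is [47, 47, 48, 48, 48, 48, 48, 47, 47, 47].

Derivation:
t=0: [24, 38, 20, 91, 27, 96, 19, 41, 91, 31]
t=1: [35, 39, 26, 18, 23, 15, 25, 37, 25, 31]
t=2: [44, 44, 34, 26, 25, 23, 32, 40, 36, 38]
t=3: [54, 53, 43, 34, 31, 31, 40, 47, 47, 49]
t=4: [59, 58, 53, 44, 39, 41, 50, 58, 60, 60]
t=5: [52, 54, 57, 55, 51, 53, 59, 54, 51, 51]
t=6: [60, 58, 56, 57, 60, 58, 54, 57, 61, 61]
t=7: [51, 53, 55, 54, 52, 53, 56, 54, 50, 49]
t=8: [61, 59, 57, 58, 60, 59, 57, 58, 62, 62]
t=9: [49, 52, 53, 53, 51, 52, 53, 52, 49, 48]
t=10: [61, 61, 60, 60, 61, 61, 60, 61, 61, 61]
t=11: [49, 49, 50, 50, 49, 49, 50, 49, 49, 49]
t=12: [62, 62, 63, 63, 62, 62, 63, 62, 62, 62]
t=13: [48, 47, 47, 47, 47, 47, 47, 47, 48, 48]
t=14: [60, 60, 60, 60, 60, 60, 60, 60, 60, 61]
t=15: [50, 51, 51, 51, 51, 51, 51, 51, 50, 49]
t=16: [63, 62, 62, 62, 62, 62, 62, 62, 63, 62]
t=17: [47, 47, 48, 48, 48, 48, 48, 47, 47, 47]
t=18: [60, 60, 60, 61, 61, 61, 60, 60, 60, 60]
t=19: [51, 51, 50, 49, 49, 49, 50, 51, 51, 51]
t=20: [62, 62, 63, 62, 62, 62, 63, 62, 62, 62]
t=21: [48, 47, 47, 47, 48, 47, 47, 47, 48, 48]
t=22: [60, 60, 60, 60, 60, 60, 60, 60, 60, 61]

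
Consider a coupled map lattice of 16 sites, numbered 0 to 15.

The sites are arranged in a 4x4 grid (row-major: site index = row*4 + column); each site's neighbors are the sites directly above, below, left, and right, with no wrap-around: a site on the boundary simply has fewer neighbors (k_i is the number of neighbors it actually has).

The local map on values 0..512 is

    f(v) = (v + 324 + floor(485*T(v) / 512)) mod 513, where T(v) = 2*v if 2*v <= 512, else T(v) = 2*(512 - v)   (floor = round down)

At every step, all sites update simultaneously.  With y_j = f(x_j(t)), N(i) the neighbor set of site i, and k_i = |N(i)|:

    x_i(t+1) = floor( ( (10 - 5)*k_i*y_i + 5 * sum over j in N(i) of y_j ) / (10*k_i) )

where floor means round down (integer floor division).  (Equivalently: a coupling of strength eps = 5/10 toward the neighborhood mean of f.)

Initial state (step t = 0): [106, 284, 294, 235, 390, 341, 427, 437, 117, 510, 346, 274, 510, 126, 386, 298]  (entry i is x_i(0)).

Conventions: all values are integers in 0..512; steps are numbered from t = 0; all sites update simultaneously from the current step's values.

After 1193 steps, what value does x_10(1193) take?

Simulating step by step:
t=0: [106, 284, 294, 235, 390, 341, 427, 437, 117, 510, 346, 274, 510, 126, 386, 298]
t=1: [169, 106, 153, 344, 339, 383, 367, 347, 254, 320, 383, 154, 243, 268, 325, 114]
t=2: [298, 223, 300, 417, 367, 411, 425, 431, 178, 364, 430, 302, 15, 178, 346, 256]
t=3: [227, 382, 466, 430, 349, 426, 414, 417, 375, 410, 427, 393, 346, 378, 362, 264]
t=4: [460, 424, 389, 390, 452, 415, 401, 409, 448, 417, 413, 354, 457, 444, 373, 237]
t=5: [378, 402, 425, 428, 381, 405, 419, 427, 382, 401, 423, 452, 376, 395, 438, 476]
t=6: [436, 420, 404, 398, 436, 420, 405, 396, 437, 421, 400, 380, 438, 422, 391, 368]
t=7: [393, 404, 417, 423, 392, 404, 418, 426, 392, 404, 423, 437, 392, 405, 428, 443]
t=8: [426, 418, 408, 402, 428, 418, 406, 399, 428, 418, 402, 392, 427, 416, 399, 389]
t=9: [400, 407, 415, 420, 399, 407, 417, 423, 399, 407, 420, 428, 401, 409, 422, 430]
t=10: [421, 416, 409, 405, 422, 415, 407, 402, 422, 415, 405, 399, 420, 414, 404, 398]
t=11: [404, 408, 414, 418, 404, 409, 415, 420, 404, 409, 417, 422, 405, 410, 418, 422]
t=12: [418, 415, 410, 407, 418, 414, 409, 405, 418, 414, 407, 404, 417, 413, 407, 404]
t=13: [407, 409, 413, 416, 407, 410, 414, 417, 407, 410, 415, 418, 408, 411, 415, 418]
t=14: [415, 414, 411, 408, 415, 413, 410, 407, 415, 413, 409, 407, 415, 413, 409, 407]
t=15: [409, 410, 413, 415, 409, 411, 413, 415, 409, 411, 414, 415, 409, 411, 414, 415]
t=16: [414, 413, 411, 409, 414, 413, 410, 409, 414, 412, 410, 409, 414, 412, 410, 409]
t=17: [410, 411, 413, 414, 410, 411, 413, 414, 410, 411, 413, 414, 410, 412, 413, 414]
t=18: [413, 412, 411, 410, 413, 412, 411, 410, 413, 412, 411, 410, 413, 412, 411, 410]
t=19: [411, 412, 413, 413, 411, 412, 413, 413, 411, 412, 413, 413, 411, 412, 413, 413]
t=20: [412, 412, 411, 411, 412, 412, 411, 411, 412, 412, 411, 411, 412, 412, 411, 411]
t=21: [412, 412, 412, 413, 412, 412, 412, 413, 412, 412, 412, 413, 412, 412, 412, 413]
t=22: [412, 412, 411, 411, 412, 412, 411, 411, 412, 412, 411, 411, 412, 412, 411, 411]

Answer: x_10(1193) = 412
Key observation: The state at step 20, [412, 412, 411, 411, 412, 412, 411, 411, 412, 412, 411, 411, 412, 412, 411, 411], reappears at step 22: the system is in a cycle of period 2 from step 20 on.  Therefore the state at step 1193 equals the state at step 20 + ((1193 - 20) mod 2) = 21, which is [412, 412, 412, 413, 412, 412, 412, 413, 412, 412, 412, 413, 412, 412, 412, 413].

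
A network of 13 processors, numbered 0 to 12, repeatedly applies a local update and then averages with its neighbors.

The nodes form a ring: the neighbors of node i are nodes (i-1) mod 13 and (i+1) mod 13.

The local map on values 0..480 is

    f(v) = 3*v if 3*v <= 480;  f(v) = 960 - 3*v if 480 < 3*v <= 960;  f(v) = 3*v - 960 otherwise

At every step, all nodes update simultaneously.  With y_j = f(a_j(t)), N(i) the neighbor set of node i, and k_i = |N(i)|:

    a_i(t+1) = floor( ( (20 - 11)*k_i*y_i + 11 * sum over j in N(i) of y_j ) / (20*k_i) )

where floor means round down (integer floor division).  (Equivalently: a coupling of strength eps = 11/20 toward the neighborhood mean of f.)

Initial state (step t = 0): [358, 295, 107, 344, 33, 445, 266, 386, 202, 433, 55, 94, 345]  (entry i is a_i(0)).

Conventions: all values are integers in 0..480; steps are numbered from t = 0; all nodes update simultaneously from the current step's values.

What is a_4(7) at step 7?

Simulating step by step:
t=0: [358, 295, 107, 344, 33, 445, 266, 386, 202, 433, 55, 94, 345]
t=1: [92, 153, 184, 147, 167, 240, 230, 231, 306, 295, 245, 192, 142]
t=2: [367, 394, 431, 436, 393, 308, 260, 205, 112, 107, 227, 351, 373]
t=3: [168, 230, 306, 308, 204, 125, 185, 297, 334, 313, 239, 162, 135]
t=4: [390, 258, 103, 123, 269, 375, 304, 153, 43, 87, 245, 391, 438]
t=5: [243, 226, 291, 293, 215, 129, 193, 255, 256, 214, 231, 255, 275]
t=6: [218, 214, 138, 147, 270, 365, 331, 245, 227, 269, 261, 198, 177]
t=7: [343, 341, 395, 353, 225, 111, 113, 187, 229, 194, 222, 331, 377]

Answer: a_4(7) = 225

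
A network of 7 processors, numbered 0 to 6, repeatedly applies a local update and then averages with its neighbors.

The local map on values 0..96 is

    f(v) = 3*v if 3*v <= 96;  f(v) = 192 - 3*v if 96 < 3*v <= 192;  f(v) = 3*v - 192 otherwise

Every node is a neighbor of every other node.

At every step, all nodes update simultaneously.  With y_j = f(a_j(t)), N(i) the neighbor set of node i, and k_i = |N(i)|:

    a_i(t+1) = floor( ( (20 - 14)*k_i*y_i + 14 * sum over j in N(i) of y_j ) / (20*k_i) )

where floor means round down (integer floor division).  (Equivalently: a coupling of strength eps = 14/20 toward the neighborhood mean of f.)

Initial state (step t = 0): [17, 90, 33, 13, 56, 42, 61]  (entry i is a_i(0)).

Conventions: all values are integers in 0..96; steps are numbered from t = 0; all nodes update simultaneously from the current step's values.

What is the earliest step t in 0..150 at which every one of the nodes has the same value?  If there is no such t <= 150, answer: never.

Simulating step by step:
t=0: [17, 90, 33, 13, 56, 42, 61]  (not all equal)
t=1: [51, 56, 59, 49, 46, 54, 43]  (not all equal)
t=2: [38, 35, 34, 39, 41, 37, 43]  (not all equal)
t=3: [77, 79, 79, 77, 76, 78, 74]  (not all equal)
t=4: [39, 40, 40, 39, 38, 39, 37]  (not all equal)
t=5: [75, 74, 74, 75, 75, 75, 76]  (not all equal)
t=6: [32, 32, 32, 32, 32, 32, 33]  (not all equal)
t=7: [95, 95, 95, 95, 95, 95, 95]  (all equal)

Answer: 7
Key observation: Synchronization is absorbing here: once all nodes are equal they stay equal, and step 7 is the first all-equal step.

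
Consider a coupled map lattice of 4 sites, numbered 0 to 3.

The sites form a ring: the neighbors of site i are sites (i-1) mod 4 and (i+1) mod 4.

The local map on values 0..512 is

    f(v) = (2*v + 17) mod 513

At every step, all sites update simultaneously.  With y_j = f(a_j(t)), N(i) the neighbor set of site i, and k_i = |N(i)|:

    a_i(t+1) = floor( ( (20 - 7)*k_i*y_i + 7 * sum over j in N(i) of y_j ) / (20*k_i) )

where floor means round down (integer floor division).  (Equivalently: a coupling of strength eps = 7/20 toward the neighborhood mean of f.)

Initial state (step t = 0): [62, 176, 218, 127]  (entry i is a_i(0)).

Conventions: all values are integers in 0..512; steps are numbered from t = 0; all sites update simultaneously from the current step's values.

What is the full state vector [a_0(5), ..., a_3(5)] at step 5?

Answer: [395, 309, 242, 260]

Derivation:
t=0: [62, 176, 218, 127]
t=1: [203, 343, 406, 280]
t=2: [319, 252, 249, 170]
t=3: [156, 30, 65, 257]
t=4: [230, 133, 112, 95]
t=5: [395, 309, 242, 260]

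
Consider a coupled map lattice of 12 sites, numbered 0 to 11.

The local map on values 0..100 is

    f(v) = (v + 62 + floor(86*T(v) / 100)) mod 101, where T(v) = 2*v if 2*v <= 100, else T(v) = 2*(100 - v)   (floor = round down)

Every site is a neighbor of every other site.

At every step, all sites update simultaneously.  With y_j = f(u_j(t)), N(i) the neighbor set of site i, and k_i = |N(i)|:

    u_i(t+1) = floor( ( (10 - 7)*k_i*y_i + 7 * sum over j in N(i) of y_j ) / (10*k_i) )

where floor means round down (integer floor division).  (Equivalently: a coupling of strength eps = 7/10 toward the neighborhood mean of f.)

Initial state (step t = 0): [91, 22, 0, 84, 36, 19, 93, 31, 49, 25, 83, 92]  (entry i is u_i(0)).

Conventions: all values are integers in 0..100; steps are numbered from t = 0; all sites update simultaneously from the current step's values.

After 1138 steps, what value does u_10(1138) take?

Answer: u_10(1138) = 78
Key observation: The state at step 9, [76, 76, 76, 76, 76, 76, 76, 76, 76, 76, 76, 76], reappears at step 11: the system is in a cycle of period 2 from step 9 on.  Therefore the state at step 1138 equals the state at step 9 + ((1138 - 9) mod 2) = 10, which is [78, 78, 78, 78, 78, 78, 78, 78, 78, 78, 78, 78].

Derivation:
t=0: [91, 22, 0, 84, 36, 19, 93, 31, 49, 25, 83, 92]
t=1: [58, 46, 56, 59, 55, 45, 57, 52, 64, 49, 59, 57]
t=2: [90, 89, 90, 90, 90, 88, 90, 91, 89, 91, 90, 90]
t=3: [67, 67, 67, 67, 67, 68, 67, 67, 67, 67, 67, 67]
t=4: [84, 84, 84, 84, 84, 84, 84, 84, 84, 84, 84, 84]
t=5: [72, 72, 72, 72, 72, 72, 72, 72, 72, 72, 72, 72]
t=6: [81, 81, 81, 81, 81, 81, 81, 81, 81, 81, 81, 81]
t=7: [74, 74, 74, 74, 74, 74, 74, 74, 74, 74, 74, 74]
t=8: [79, 79, 79, 79, 79, 79, 79, 79, 79, 79, 79, 79]
t=9: [76, 76, 76, 76, 76, 76, 76, 76, 76, 76, 76, 76]
t=10: [78, 78, 78, 78, 78, 78, 78, 78, 78, 78, 78, 78]
t=11: [76, 76, 76, 76, 76, 76, 76, 76, 76, 76, 76, 76]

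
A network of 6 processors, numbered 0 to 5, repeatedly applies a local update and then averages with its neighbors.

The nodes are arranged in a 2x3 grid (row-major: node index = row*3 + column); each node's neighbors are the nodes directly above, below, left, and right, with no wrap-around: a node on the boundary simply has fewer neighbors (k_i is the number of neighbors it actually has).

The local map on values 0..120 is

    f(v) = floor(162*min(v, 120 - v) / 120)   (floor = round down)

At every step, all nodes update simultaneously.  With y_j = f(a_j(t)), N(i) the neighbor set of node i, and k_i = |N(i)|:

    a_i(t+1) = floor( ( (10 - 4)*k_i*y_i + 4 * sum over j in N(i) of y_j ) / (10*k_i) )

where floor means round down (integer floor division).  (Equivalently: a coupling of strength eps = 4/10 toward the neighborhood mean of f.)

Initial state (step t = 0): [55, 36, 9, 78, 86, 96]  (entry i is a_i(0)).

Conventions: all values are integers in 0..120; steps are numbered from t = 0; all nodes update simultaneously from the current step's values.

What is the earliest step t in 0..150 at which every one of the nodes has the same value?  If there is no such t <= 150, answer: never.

Answer: 20
Key observation: Synchronization is absorbing here: once all nodes are equal they stay equal, and step 20 is the first all-equal step.

Derivation:
t=0: [55, 36, 9, 78, 86, 96]  (not all equal)
t=1: [65, 46, 23, 57, 45, 30]  (not all equal)
t=2: [72, 59, 39, 72, 59, 42]  (not all equal)
t=3: [67, 73, 58, 67, 73, 59]  (not all equal)
t=4: [69, 66, 75, 69, 66, 75]  (not all equal)
t=5: [68, 69, 62, 68, 69, 62]  (not all equal)
t=6: [69, 69, 76, 69, 69, 76]  (not all equal)
t=7: [68, 66, 60, 68, 66, 60]  (not all equal)
t=8: [70, 72, 79, 70, 72, 79]  (not all equal)
t=9: [66, 63, 56, 66, 63, 56]  (not all equal)
t=10: [72, 75, 75, 72, 75, 75]  (not all equal)
t=11: [63, 60, 60, 63, 60, 60]  (not all equal)
t=12: [77, 80, 81, 77, 80, 81]  (not all equal)
t=13: [57, 54, 52, 57, 54, 52]  (not all equal)
t=14: [75, 72, 70, 75, 72, 70]  (not all equal)
t=15: [60, 63, 66, 60, 63, 66]  (not all equal)
t=16: [80, 76, 72, 80, 76, 72]  (not all equal)
t=17: [55, 59, 63, 55, 59, 63]  (not all equal)
t=18: [75, 77, 76, 75, 77, 76]  (not all equal)
t=19: [59, 58, 58, 59, 58, 58]  (not all equal)
t=20: [78, 78, 78, 78, 78, 78]  (all equal)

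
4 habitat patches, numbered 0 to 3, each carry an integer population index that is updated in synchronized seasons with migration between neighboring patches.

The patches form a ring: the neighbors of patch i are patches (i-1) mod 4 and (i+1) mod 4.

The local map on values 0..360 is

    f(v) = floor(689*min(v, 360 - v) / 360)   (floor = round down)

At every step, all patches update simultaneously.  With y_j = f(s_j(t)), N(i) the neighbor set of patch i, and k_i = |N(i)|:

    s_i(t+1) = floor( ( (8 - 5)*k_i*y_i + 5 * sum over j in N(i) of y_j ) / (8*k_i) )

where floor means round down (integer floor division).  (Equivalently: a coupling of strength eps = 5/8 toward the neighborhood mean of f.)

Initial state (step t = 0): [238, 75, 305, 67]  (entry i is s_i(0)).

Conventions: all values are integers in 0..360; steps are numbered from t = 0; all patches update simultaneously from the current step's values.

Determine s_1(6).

Answer: s_1(6) = 298

Derivation:
t=0: [238, 75, 305, 67]
t=1: [172, 159, 124, 153]
t=2: [309, 290, 275, 286]
t=3: [122, 130, 146, 133]
t=4: [244, 253, 261, 255]
t=5: [209, 204, 197, 203]
t=6: [294, 298, 303, 299]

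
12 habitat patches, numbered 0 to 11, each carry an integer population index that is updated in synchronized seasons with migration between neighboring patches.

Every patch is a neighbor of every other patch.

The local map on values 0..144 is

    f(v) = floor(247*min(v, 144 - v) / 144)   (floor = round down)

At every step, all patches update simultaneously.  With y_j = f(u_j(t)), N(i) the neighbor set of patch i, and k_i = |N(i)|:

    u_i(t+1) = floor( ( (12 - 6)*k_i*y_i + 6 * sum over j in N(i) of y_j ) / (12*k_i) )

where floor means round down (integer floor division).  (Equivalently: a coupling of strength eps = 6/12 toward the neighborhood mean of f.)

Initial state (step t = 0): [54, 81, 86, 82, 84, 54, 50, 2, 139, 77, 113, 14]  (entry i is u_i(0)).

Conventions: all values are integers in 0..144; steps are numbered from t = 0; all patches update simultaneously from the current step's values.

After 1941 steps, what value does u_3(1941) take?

Answer: u_3(1941) = 120
Key observation: The state at step 10, [41, 41, 41, 41, 41, 41, 41, 41, 41, 41, 41, 41], reappears at step 13: the system is in a cycle of period 3 from step 10 on.  Therefore the state at step 1941 equals the state at step 10 + ((1941 - 10) mod 3) = 12, which is [120, 120, 120, 120, 120, 120, 120, 120, 120, 120, 120, 120].

Derivation:
t=0: [54, 81, 86, 82, 84, 54, 50, 2, 139, 77, 113, 14]
t=1: [82, 89, 85, 88, 86, 82, 78, 41, 43, 92, 64, 51]
t=2: [100, 94, 97, 95, 96, 100, 103, 83, 85, 92, 101, 91]
t=3: [79, 84, 82, 84, 83, 79, 77, 93, 91, 86, 79, 86]
t=4: [106, 102, 104, 102, 103, 106, 108, 95, 97, 101, 106, 101]
t=5: [68, 71, 69, 71, 70, 68, 66, 76, 74, 71, 68, 71]
t=6: [117, 119, 118, 119, 119, 117, 115, 117, 119, 119, 117, 119]
t=7: [44, 43, 44, 43, 43, 44, 46, 44, 43, 43, 44, 43]
t=8: [74, 73, 74, 73, 73, 74, 75, 74, 73, 73, 74, 73]
t=9: [120, 120, 120, 120, 120, 120, 119, 120, 120, 120, 120, 120]
t=10: [41, 41, 41, 41, 41, 41, 41, 41, 41, 41, 41, 41]
t=11: [70, 70, 70, 70, 70, 70, 70, 70, 70, 70, 70, 70]
t=12: [120, 120, 120, 120, 120, 120, 120, 120, 120, 120, 120, 120]
t=13: [41, 41, 41, 41, 41, 41, 41, 41, 41, 41, 41, 41]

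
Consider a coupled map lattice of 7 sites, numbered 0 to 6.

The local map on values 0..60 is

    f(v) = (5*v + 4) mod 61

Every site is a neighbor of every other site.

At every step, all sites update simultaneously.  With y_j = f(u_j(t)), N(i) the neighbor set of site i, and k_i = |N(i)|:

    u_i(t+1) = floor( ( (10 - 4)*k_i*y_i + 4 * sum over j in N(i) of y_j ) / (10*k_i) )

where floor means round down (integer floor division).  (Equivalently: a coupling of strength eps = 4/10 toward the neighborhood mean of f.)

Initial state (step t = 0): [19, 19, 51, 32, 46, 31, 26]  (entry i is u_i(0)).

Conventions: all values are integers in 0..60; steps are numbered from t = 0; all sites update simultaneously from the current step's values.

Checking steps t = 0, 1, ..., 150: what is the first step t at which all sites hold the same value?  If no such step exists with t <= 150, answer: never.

Answer: never
Key observation: The state at step 40 reappears at step 43 — the system is in a cycle of period 3 from step 40 on.  No step 0..43 is synchronized, and the cycle repeats forever, so no step up to 150 (or ever) has all sites equal.

Derivation:
t=0: [19, 19, 51, 32, 46, 31, 26]  (not all equal)
t=1: [35, 35, 23, 37, 42, 35, 21]  (not all equal)
t=2: [51, 51, 51, 24, 37, 51, 46]  (not all equal)
t=3: [15, 15, 15, 9, 11, 15, 35]  (not all equal)
t=4: [25, 25, 25, 41, 47, 25, 46]  (not all equal)
t=5: [14, 14, 14, 24, 40, 14, 37]  (not all equal)
t=6: [12, 12, 12, 6, 16, 12, 8]  (not all equal)
t=7: [9, 9, 9, 25, 19, 9, 31]  (not all equal)
t=8: [44, 44, 44, 22, 38, 44, 38]  (not all equal)
t=9: [37, 37, 37, 44, 21, 37, 21]  (not all equal)
t=10: [13, 13, 13, 32, 36, 13, 36]  (not all equal)
t=11: [9, 9, 9, 27, 5, 9, 5]  (not all equal)
t=12: [44, 44, 44, 27, 33, 44, 33]  (not all equal)
t=13: [40, 40, 40, 27, 43, 40, 43]  (not all equal)
t=14: [22, 22, 22, 20, 30, 22, 30]  (not all equal)
t=15: [49, 49, 49, 44, 38, 49, 38]  (not all equal)
t=16: [8, 8, 8, 27, 11, 8, 11]  (not all equal)
t=17: [44, 44, 44, 29, 52, 44, 52]  (not all equal)
t=18: [37, 37, 37, 29, 26, 37, 26]  (not all equal)
t=19: [8, 8, 8, 19, 11, 8, 11]  (not all equal)
t=20: [45, 45, 45, 42, 53, 45, 53]  (not all equal)
t=21: [42, 42, 42, 34, 31, 42, 31]  (not all equal)
t=22: [33, 33, 33, 44, 36, 33, 36]  (not all equal)
t=23: [40, 40, 40, 37, 15, 40, 15]  (not all equal)
t=24: [19, 19, 19, 11, 18, 19, 18]  (not all equal)
t=25: [38, 38, 38, 49, 36, 38, 36]  (not all equal)
t=26: [9, 9, 9, 6, 3, 9, 3]  (not all equal)
t=27: [44, 44, 44, 36, 28, 44, 28]  (not all equal)
t=28: [35, 35, 35, 14, 25, 35, 25]  (not all equal)
t=29: [47, 47, 47, 23, 20, 47, 20]  (not all equal)
t=30: [54, 54, 54, 55, 47, 54, 47]  (not all equal)
t=31: [33, 33, 33, 36, 47, 33, 47]  (not all equal)
t=32: [45, 45, 45, 20, 49, 45, 49]  (not all equal)
t=33: [40, 40, 40, 38, 18, 40, 18]  (not all equal)
t=34: [21, 21, 21, 16, 28, 21, 28]  (not all equal)
t=35: [42, 42, 42, 29, 29, 42, 29]  (not all equal)
t=36: [30, 30, 30, 28, 28, 30, 28]  (not all equal)
t=37: [30, 30, 30, 24, 24, 30, 24]  (not all equal)
t=38: [26, 26, 26, 10, 10, 26, 10]  (not all equal)
t=39: [20, 20, 20, 42, 42, 20, 42]  (not all equal)
t=40: [40, 40, 40, 34, 34, 40, 34]  (not all equal)
t=41: [27, 27, 27, 43, 43, 27, 43]  (not all equal)
t=42: [20, 20, 20, 30, 30, 20, 30]  (not all equal)
t=43: [40, 40, 40, 34, 34, 40, 34]  (not all equal)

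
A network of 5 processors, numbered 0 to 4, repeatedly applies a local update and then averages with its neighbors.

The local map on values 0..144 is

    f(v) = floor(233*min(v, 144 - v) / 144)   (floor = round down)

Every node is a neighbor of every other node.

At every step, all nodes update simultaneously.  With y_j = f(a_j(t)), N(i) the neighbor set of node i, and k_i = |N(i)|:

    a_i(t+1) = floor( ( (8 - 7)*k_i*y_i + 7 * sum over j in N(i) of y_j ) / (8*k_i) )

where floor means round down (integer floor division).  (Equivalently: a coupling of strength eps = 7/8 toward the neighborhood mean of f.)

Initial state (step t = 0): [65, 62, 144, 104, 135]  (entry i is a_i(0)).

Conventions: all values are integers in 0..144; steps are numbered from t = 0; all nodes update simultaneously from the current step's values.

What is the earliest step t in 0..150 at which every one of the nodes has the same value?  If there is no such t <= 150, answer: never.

Simulating step by step:
t=0: [65, 62, 144, 104, 135]  (not all equal)
t=1: [52, 52, 61, 55, 60]  (not all equal)
t=2: [90, 90, 89, 90, 89]  (not all equal)
t=3: [87, 87, 87, 87, 87]  (all equal)

Answer: 3
Key observation: Synchronization is absorbing here: once all nodes are equal they stay equal, and step 3 is the first all-equal step.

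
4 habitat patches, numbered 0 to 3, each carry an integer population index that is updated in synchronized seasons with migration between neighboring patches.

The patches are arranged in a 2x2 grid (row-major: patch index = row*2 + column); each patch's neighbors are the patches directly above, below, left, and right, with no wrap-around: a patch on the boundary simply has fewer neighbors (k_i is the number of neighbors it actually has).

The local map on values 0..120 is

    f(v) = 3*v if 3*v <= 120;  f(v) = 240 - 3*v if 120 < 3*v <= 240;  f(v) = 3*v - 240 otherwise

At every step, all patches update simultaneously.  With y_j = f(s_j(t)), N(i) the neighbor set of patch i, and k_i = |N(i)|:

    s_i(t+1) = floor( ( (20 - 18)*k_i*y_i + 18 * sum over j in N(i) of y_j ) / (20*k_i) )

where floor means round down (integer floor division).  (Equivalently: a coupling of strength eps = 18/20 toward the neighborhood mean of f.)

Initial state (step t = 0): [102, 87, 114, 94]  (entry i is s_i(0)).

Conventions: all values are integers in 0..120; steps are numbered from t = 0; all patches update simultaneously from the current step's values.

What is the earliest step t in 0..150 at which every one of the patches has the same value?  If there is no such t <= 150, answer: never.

Simulating step by step:
t=0: [102, 87, 114, 94]  (not all equal)
t=1: [61, 50, 58, 59]  (not all equal)
t=2: [75, 63, 60, 76]  (not all equal)
t=3: [51, 17, 18, 51]  (not all equal)
t=4: [55, 83, 83, 55]  (not all equal)
t=5: [15, 68, 68, 15]  (not all equal)
t=6: [36, 44, 44, 36]  (not all equal)
t=7: [108, 108, 108, 108]  (all equal)

Answer: 7
Key observation: Synchronization is absorbing here: once all patches are equal they stay equal, and step 7 is the first all-equal step.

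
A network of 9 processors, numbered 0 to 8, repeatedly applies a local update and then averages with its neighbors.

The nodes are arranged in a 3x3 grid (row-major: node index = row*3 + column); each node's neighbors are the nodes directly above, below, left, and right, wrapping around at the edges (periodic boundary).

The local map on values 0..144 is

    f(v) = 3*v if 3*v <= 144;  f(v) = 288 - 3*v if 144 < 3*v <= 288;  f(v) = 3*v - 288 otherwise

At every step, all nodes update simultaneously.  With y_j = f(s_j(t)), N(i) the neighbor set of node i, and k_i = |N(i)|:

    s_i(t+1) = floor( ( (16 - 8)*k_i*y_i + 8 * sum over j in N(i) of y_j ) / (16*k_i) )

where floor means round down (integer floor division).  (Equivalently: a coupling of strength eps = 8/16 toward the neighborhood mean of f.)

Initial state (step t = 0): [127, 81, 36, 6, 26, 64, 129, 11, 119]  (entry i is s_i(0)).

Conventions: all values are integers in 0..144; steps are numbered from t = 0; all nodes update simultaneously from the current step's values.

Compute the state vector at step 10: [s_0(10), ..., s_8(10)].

Simulating step by step:
t=0: [127, 81, 36, 6, 26, 64, 129, 11, 119]
t=1: [80, 61, 91, 54, 63, 82, 76, 52, 76]
t=2: [62, 89, 39, 94, 100, 58, 75, 106, 61]
t=3: [76, 43, 101, 39, 27, 87, 61, 40, 93]
t=4: [75, 99, 35, 92, 89, 41, 90, 100, 37]
t=5: [49, 29, 90, 34, 30, 92, 33, 25, 87]
t=6: [108, 84, 42, 93, 79, 35, 92, 75, 39]
t=7: [40, 52, 99, 30, 52, 90, 34, 58, 96]
t=8: [101, 112, 38, 91, 110, 37, 91, 102, 30]
t=9: [31, 47, 90, 30, 45, 88, 24, 33, 77]
t=10: [86, 113, 48, 85, 111, 49, 78, 100, 55]

Answer: [86, 113, 48, 85, 111, 49, 78, 100, 55]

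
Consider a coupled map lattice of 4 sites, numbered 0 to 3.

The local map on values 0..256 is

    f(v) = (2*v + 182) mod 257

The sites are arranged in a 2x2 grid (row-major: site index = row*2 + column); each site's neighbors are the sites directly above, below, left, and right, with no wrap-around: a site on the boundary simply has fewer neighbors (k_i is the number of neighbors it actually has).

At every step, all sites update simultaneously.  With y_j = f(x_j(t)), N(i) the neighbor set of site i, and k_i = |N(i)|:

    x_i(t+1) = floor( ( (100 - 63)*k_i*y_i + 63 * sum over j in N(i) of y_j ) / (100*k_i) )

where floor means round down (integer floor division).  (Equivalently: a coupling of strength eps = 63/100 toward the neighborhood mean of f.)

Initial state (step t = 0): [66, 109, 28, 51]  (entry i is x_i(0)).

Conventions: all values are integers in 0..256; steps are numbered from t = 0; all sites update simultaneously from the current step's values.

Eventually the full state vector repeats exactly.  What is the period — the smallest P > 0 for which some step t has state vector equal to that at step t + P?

Answer: 16
Key observation: The state at step 38, [77, 77, 77, 77], reappears at step 54 — and no state repeats earlier — so the cycle the system enters has period 16.

Derivation:
t=0: [66, 109, 28, 51]
t=1: [141, 79, 114, 130]
t=2: [150, 154, 180, 142]
t=3: [165, 222, 147, 159]
t=4: [198, 198, 237, 194]
t=5: [88, 61, 90, 85]
t=6: [85, 79, 100, 83]
t=7: [100, 89, 104, 99]
t=8: [120, 116, 127, 119]
t=9: [166, 161, 169, 166]
t=10: [79, 91, 2, 79]
t=11: [123, 91, 121, 123]
t=12: [149, 147, 169, 149]
t=13: [153, 221, 142, 153]
t=14: [185, 186, 222, 185]
t=15: [61, 38, 65, 61]
t=16: [35, 29, 49, 35]
t=17: [176, 247, 167, 176]
t=18: [59, 72, 13, 59]
t=19: [103, 52, 104, 103]
t=20: [99, 93, 131, 99]
t=21: [139, 118, 146, 139]
t=22: [194, 187, 208, 194]
t=23: [60, 50, 66, 60]
t=24: [42, 37, 49, 42]
t=25: [91, 100, 14, 91]
t=26: [145, 113, 145, 145]
t=27: [194, 191, 215, 194]
t=28: [67, 53, 71, 67]
t=29: [52, 48, 61, 52]
t=30: [32, 26, 35, 32]
t=31: [244, 241, 248, 244]
t=32: [156, 153, 158, 156]
t=33: [236, 234, 238, 236]
t=34: [140, 138, 141, 140]
t=35: [204, 203, 205, 204]
t=36: [76, 75, 76, 76]
t=37: [76, 76, 77, 76]
t=38: [77, 77, 77, 77]
t=39: [79, 79, 79, 79]
t=40: [83, 83, 83, 83]
t=41: [91, 91, 91, 91]
t=42: [107, 107, 107, 107]
t=43: [139, 139, 139, 139]
t=44: [203, 203, 203, 203]
t=45: [74, 74, 74, 74]
t=46: [73, 73, 73, 73]
t=47: [71, 71, 71, 71]
t=48: [67, 67, 67, 67]
t=49: [59, 59, 59, 59]
t=50: [43, 43, 43, 43]
t=51: [11, 11, 11, 11]
t=52: [204, 204, 204, 204]
t=53: [76, 76, 76, 76]
t=54: [77, 77, 77, 77]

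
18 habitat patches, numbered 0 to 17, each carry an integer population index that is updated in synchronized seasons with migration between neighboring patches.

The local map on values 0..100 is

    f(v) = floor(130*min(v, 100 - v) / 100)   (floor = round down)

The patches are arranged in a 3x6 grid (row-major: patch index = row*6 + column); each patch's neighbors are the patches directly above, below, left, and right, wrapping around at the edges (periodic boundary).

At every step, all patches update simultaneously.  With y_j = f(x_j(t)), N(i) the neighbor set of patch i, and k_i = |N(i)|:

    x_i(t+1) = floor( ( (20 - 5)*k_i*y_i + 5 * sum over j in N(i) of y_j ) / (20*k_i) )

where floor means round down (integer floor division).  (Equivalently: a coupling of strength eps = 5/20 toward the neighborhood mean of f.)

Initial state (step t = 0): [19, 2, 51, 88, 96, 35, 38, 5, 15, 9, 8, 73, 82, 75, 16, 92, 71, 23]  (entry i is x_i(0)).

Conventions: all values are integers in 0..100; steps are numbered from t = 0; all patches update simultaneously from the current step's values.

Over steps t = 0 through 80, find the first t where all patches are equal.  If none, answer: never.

Answer: never
Key observation: The state at step 24 reappears at step 32 — the system is in a cycle of period 8 from step 24 on.  No step 0..32 is synchronized, and the cycle repeats forever, so no step up to 80 (or ever) has all patches equal.

Derivation:
t=0: [19, 2, 51, 88, 96, 35, 38, 5, 15, 9, 8, 73, 82, 75, 16, 92, 71, 23]  (not all equal)
t=1: [25, 9, 50, 16, 10, 39, 42, 10, 20, 11, 13, 34, 25, 27, 22, 12, 31, 30]  (not all equal)
t=2: [33, 17, 54, 21, 17, 45, 48, 17, 27, 15, 18, 42, 34, 31, 29, 17, 35, 39]  (not all equal)
t=3: [43, 26, 51, 27, 26, 54, 56, 26, 34, 20, 26, 52, 45, 37, 37, 24, 41, 50]  (not all equal)
t=4: [54, 37, 57, 35, 36, 57, 55, 36, 43, 28, 35, 59, 57, 46, 47, 33, 49, 63]  (not all equal)
t=5: [57, 49, 54, 44, 47, 54, 56, 48, 53, 38, 46, 52, 55, 57, 58, 44, 58, 50]  (not all equal)
t=6: [56, 61, 58, 56, 60, 59, 57, 61, 59, 51, 58, 61, 58, 56, 55, 56, 55, 63]  (not all equal)
t=7: [56, 51, 54, 56, 52, 52, 54, 50, 53, 61, 54, 50, 54, 56, 57, 57, 56, 49]  (not all equal)
t=8: [57, 62, 59, 56, 61, 61, 59, 63, 60, 52, 58, 63, 59, 57, 55, 54, 57, 62]  (not all equal)
t=9: [54, 49, 53, 56, 51, 50, 52, 49, 52, 60, 53, 48, 53, 54, 57, 58, 54, 49]  (not all equal)
t=10: [59, 62, 60, 57, 62, 64, 61, 62, 60, 53, 60, 62, 60, 59, 56, 54, 59, 62]  (not all equal)
t=11: [52, 49, 52, 55, 49, 47, 50, 49, 52, 59, 52, 49, 51, 52, 56, 58, 52, 49]  (not all equal)
t=12: [62, 62, 61, 58, 62, 61, 64, 63, 61, 54, 61, 62, 63, 61, 57, 54, 61, 62]  (not all equal)
t=13: [48, 49, 50, 54, 49, 49, 46, 48, 50, 57, 50, 48, 48, 50, 54, 57, 50, 49]  (not all equal)
t=14: [61, 63, 64, 59, 63, 62, 59, 62, 63, 56, 64, 62, 62, 64, 59, 56, 64, 63]  (not all equal)
t=15: [49, 47, 47, 52, 48, 48, 52, 48, 48, 55, 47, 49, 49, 46, 52, 55, 46, 48]  (not all equal)
t=16: [62, 61, 61, 61, 61, 62, 62, 61, 61, 58, 60, 62, 62, 59, 61, 58, 59, 61]  (not all equal)
t=17: [49, 50, 50, 50, 50, 49, 49, 50, 50, 53, 51, 49, 49, 52, 50, 53, 52, 50]  (not all equal)
t=18: [63, 64, 65, 64, 64, 63, 63, 64, 64, 61, 62, 63, 63, 62, 64, 61, 62, 64]  (not all equal)
t=19: [47, 46, 45, 46, 46, 47, 47, 46, 46, 49, 48, 47, 47, 48, 46, 49, 48, 46]  (not all equal)
t=20: [60, 59, 58, 59, 59, 60, 60, 59, 59, 62, 61, 60, 60, 61, 59, 62, 61, 59]  (not all equal)
t=21: [52, 52, 53, 52, 52, 52, 52, 52, 52, 49, 50, 51, 51, 50, 52, 49, 50, 52]  (not all equal)
t=22: [62, 62, 61, 62, 62, 62, 62, 62, 62, 63, 64, 62, 62, 64, 62, 63, 64, 62]  (not all equal)
t=23: [49, 48, 49, 48, 48, 49, 49, 48, 49, 48, 46, 48, 48, 46, 48, 48, 46, 48]  (not all equal)
t=24: [62, 61, 62, 62, 61, 62, 62, 61, 62, 61, 59, 61, 61, 59, 61, 61, 59, 61]  (not all equal)
t=25: [49, 50, 49, 49, 50, 49, 49, 50, 49, 50, 52, 50, 50, 52, 50, 50, 52, 50]  (not all equal)
t=26: [63, 64, 63, 63, 64, 63, 63, 64, 63, 64, 62, 64, 64, 62, 64, 64, 62, 64]  (not all equal)
t=27: [47, 46, 47, 47, 46, 47, 47, 46, 47, 46, 48, 46, 46, 48, 46, 46, 48, 46]  (not all equal)
t=28: [60, 59, 60, 60, 59, 60, 60, 59, 60, 59, 61, 59, 59, 61, 59, 59, 61, 59]  (not all equal)
t=29: [52, 52, 52, 52, 52, 52, 52, 52, 52, 52, 50, 52, 52, 50, 52, 52, 50, 52]  (not all equal)
t=30: [62, 62, 62, 62, 62, 62, 62, 62, 62, 62, 64, 62, 62, 64, 62, 62, 64, 62]  (not all equal)
t=31: [49, 48, 49, 49, 48, 49, 49, 48, 49, 48, 46, 48, 48, 46, 48, 48, 46, 48]  (not all equal)
t=32: [62, 61, 62, 62, 61, 62, 62, 61, 62, 61, 59, 61, 61, 59, 61, 61, 59, 61]  (not all equal)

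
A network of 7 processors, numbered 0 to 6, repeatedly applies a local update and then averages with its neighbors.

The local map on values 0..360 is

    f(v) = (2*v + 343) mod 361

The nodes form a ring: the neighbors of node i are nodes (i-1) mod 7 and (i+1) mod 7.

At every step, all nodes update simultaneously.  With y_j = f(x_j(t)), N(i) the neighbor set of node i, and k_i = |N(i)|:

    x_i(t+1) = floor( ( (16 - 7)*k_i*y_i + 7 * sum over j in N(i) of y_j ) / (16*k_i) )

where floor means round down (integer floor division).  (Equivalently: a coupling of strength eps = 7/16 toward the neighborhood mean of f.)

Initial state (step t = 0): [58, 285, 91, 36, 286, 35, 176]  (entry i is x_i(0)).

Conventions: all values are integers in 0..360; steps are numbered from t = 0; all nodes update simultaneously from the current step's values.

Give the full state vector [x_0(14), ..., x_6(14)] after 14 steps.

Simulating step by step:
t=0: [58, 285, 91, 36, 286, 35, 176]
t=1: [169, 164, 145, 108, 131, 144, 220]
t=2: [261, 303, 264, 224, 239, 218, 163]
t=3: [197, 191, 148, 93, 83, 121, 217]
t=4: [21, 65, 193, 187, 169, 170, 83]
t=5: [70, 69, 106, 271, 328, 283, 158]
t=6: [160, 136, 171, 194, 232, 230, 235]
t=7: [245, 279, 239, 94, 67, 84, 134]
t=8: [156, 146, 132, 142, 135, 164, 197]
t=9: [228, 272, 256, 258, 267, 232, 140]
t=10: [136, 138, 140, 140, 135, 139, 182]
t=11: [275, 258, 261, 259, 255, 277, 307]
t=12: [177, 145, 140, 138, 142, 178, 207]
t=13: [256, 283, 263, 260, 280, 255, 167]
t=14: [184, 166, 154, 151, 161, 182, 235]

Answer: [184, 166, 154, 151, 161, 182, 235]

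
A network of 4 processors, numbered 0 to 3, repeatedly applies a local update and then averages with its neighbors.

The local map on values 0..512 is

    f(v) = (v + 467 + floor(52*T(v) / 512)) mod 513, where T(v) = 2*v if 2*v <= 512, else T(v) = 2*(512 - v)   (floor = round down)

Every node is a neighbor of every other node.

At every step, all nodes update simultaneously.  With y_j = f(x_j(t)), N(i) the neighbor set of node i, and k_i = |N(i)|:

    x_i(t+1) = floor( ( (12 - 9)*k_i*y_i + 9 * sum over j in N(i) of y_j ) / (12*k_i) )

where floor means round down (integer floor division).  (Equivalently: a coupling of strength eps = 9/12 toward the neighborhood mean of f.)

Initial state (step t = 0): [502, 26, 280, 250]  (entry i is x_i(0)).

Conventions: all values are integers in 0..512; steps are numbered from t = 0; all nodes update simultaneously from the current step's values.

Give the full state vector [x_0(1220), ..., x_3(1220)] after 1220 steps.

Answer: [285, 285, 285, 285]
Key observation: The state at step 17, [285, 285, 285, 285], reappears at step 18: the system is in a cycle of period 1 from step 17 on.  Therefore the state at step 1220 equals the state at step 17 + ((1220 - 17) mod 1) = 17, which is [285, 285, 285, 285].

Derivation:
t=0: [502, 26, 280, 250]
t=1: [372, 372, 372, 372]
t=2: [354, 354, 354, 354]
t=3: [340, 340, 340, 340]
t=4: [328, 328, 328, 328]
t=5: [319, 319, 319, 319]
t=6: [312, 312, 312, 312]
t=7: [306, 306, 306, 306]
t=8: [301, 301, 301, 301]
t=9: [297, 297, 297, 297]
t=10: [294, 294, 294, 294]
t=11: [292, 292, 292, 292]
t=12: [290, 290, 290, 290]
t=13: [289, 289, 289, 289]
t=14: [288, 288, 288, 288]
t=15: [287, 287, 287, 287]
t=16: [286, 286, 286, 286]
t=17: [285, 285, 285, 285]
t=18: [285, 285, 285, 285]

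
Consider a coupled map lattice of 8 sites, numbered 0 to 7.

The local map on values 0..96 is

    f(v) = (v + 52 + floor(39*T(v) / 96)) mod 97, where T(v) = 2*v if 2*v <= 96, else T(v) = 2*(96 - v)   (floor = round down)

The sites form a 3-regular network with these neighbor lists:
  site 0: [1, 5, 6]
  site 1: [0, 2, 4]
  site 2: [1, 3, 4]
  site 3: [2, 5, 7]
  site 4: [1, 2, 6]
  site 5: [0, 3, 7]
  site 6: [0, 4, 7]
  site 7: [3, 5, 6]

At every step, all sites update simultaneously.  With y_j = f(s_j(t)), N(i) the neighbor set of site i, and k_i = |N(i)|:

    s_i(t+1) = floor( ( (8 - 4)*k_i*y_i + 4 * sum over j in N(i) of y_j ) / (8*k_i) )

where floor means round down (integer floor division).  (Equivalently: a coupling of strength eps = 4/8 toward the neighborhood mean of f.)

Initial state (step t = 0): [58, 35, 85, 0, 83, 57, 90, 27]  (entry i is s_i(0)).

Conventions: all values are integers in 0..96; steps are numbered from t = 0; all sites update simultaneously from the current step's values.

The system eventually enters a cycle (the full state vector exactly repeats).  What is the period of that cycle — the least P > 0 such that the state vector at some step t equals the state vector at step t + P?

Simulating step by step:
t=0: [58, 35, 85, 0, 83, 57, 90, 27]
t=1: [39, 32, 43, 41, 43, 37, 40, 25]
t=2: [22, 21, 28, 23, 28, 20, 23, 13]
t=3: [90, 61, 33, 74, 33, 87, 75, 83]
t=4: [47, 34, 24, 41, 24, 48, 42, 47]
t=5: [34, 46, 70, 44, 71, 39, 44, 37]
t=6: [24, 37, 42, 32, 42, 24, 31, 26]
t=7: [68, 37, 26, 27, 26, 65, 26, 20]
t=8: [34, 19, 5, 24, 5, 45, 23, 52]
t=9: [43, 66, 70, 70, 70, 43, 66, 58]
t=10: [36, 43, 45, 43, 45, 36, 42, 42]
t=11: [23, 31, 34, 30, 34, 23, 30, 29]
t=12: [65, 26, 14, 23, 14, 64, 23, 22]
t=13: [45, 34, 67, 82, 67, 60, 82, 84]
t=14: [36, 29, 40, 46, 40, 44, 45, 47]
t=15: [22, 15, 25, 35, 25, 33, 32, 38]
t=16: [63, 54, 16, 15, 15, 29, 25, 19]
t=17: [30, 55, 74, 68, 60, 38, 34, 57]
t=18: [18, 38, 45, 41, 39, 27, 24, 35]
t=19: [62, 35, 30, 24, 38, 23, 68, 30]
t=20: [48, 21, 27, 66, 23, 71, 35, 43]
t=21: [46, 68, 39, 36, 65, 42, 36, 34]
t=22: [35, 40, 30, 22, 37, 27, 26, 19]
t=23: [14, 21, 27, 61, 17, 34, 22, 59]
t=24: [71, 72, 37, 32, 71, 35, 79, 47]
t=25: [41, 42, 28, 19, 42, 25, 45, 33]
t=26: [25, 26, 27, 46, 27, 21, 30, 27]
t=27: [16, 2, 8, 35, 3, 51, 5, 24]
t=28: [66, 61, 54, 42, 58, 53, 69, 67]
t=29: [44, 43, 41, 37, 43, 41, 44, 42]
t=30: [32, 31, 28, 25, 31, 29, 33, 29]
t=31: [11, 10, 6, 3, 10, 6, 12, 7]
t=32: [69, 68, 63, 59, 69, 63, 70, 64]
t=33: [45, 44, 44, 44, 45, 44, 45, 44]
t=34: [35, 34, 34, 34, 35, 34, 35, 34]
t=35: [17, 16, 16, 16, 17, 16, 17, 16]
t=36: [81, 81, 81, 81, 81, 81, 81, 81]
t=37: [48, 48, 48, 48, 48, 48, 48, 48]
t=38: [42, 42, 42, 42, 42, 42, 42, 42]
t=39: [31, 31, 31, 31, 31, 31, 31, 31]
t=40: [11, 11, 11, 11, 11, 11, 11, 11]
t=41: [71, 71, 71, 71, 71, 71, 71, 71]
t=42: [46, 46, 46, 46, 46, 46, 46, 46]
t=43: [38, 38, 38, 38, 38, 38, 38, 38]
t=44: [23, 23, 23, 23, 23, 23, 23, 23]
t=45: [93, 93, 93, 93, 93, 93, 93, 93]
t=46: [50, 50, 50, 50, 50, 50, 50, 50]
t=47: [42, 42, 42, 42, 42, 42, 42, 42]

Answer: 9
Key observation: The state at step 38, [42, 42, 42, 42, 42, 42, 42, 42], reappears at step 47 — and no state repeats earlier — so the cycle the system enters has period 9.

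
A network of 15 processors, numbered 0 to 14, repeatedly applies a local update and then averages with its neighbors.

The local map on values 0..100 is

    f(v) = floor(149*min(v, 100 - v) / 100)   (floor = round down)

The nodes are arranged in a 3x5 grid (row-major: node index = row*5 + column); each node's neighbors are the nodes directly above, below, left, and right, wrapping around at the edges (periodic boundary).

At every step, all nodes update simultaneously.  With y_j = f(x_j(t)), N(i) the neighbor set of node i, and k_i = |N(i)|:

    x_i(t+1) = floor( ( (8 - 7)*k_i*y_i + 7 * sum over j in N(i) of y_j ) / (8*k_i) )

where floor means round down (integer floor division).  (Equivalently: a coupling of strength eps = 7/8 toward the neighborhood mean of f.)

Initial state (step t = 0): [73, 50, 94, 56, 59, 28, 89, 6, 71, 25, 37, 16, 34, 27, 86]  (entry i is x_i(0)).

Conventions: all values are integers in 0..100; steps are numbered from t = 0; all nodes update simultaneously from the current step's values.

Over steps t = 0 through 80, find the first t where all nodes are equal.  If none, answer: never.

Simulating step by step:
t=0: [73, 50, 94, 56, 59, 28, 89, 6, 71, 25, 37, 16, 34, 27, 86]  (not all equal)
t=1: [55, 28, 44, 41, 43, 37, 33, 26, 38, 40, 34, 45, 23, 43, 44]  (not all equal)
t=2: [54, 59, 46, 62, 63, 56, 50, 49, 55, 59, 61, 46, 55, 55, 59]  (not all equal)
t=3: [60, 68, 64, 63, 60, 65, 67, 69, 64, 61, 64, 65, 68, 63, 60]  (not all equal)
t=4: [53, 52, 49, 55, 57, 54, 49, 49, 53, 56, 55, 49, 50, 53, 56]  (not all equal)
t=5: [67, 72, 71, 68, 66, 68, 71, 72, 68, 66, 68, 71, 72, 69, 66]  (not all equal)
t=6: [46, 44, 42, 46, 49, 47, 43, 43, 46, 48, 47, 43, 42, 46, 48]  (not all equal)
t=7: [69, 64, 64, 67, 69, 68, 65, 64, 67, 70, 68, 65, 64, 67, 70]  (not all equal)
t=8: [47, 51, 52, 49, 45, 47, 51, 51, 48, 46, 47, 51, 51, 48, 46]  (not all equal)
t=9: [70, 71, 72, 70, 69, 70, 72, 72, 71, 68, 70, 72, 72, 71, 68]  (not all equal)
t=10: [44, 41, 42, 43, 45, 44, 42, 41, 43, 45, 44, 42, 41, 43, 45]  (not all equal)
t=11: [64, 62, 61, 64, 65, 64, 62, 62, 64, 65, 64, 62, 62, 64, 65]  (not all equal)
t=12: [53, 55, 55, 53, 52, 53, 55, 55, 53, 52, 53, 55, 55, 53, 52]  (not all equal)
t=13: [69, 67, 67, 69, 70, 69, 67, 67, 69, 70, 69, 67, 67, 69, 70]  (not all equal)
t=14: [46, 48, 48, 46, 44, 46, 48, 48, 46, 44, 46, 48, 48, 46, 44]  (not all equal)
t=15: [68, 70, 70, 68, 66, 68, 70, 70, 68, 66, 68, 70, 70, 68, 66]  (not all equal)
t=16: [47, 44, 44, 47, 48, 47, 44, 44, 47, 48, 47, 44, 44, 47, 48]  (not all equal)
t=17: [69, 66, 66, 69, 70, 69, 66, 66, 69, 70, 69, 66, 66, 69, 70]  (not all equal)
t=18: [46, 49, 49, 46, 44, 46, 49, 49, 46, 44, 46, 49, 49, 46, 44]  (not all equal)
t=19: [68, 71, 71, 68, 66, 68, 71, 71, 68, 66, 68, 71, 71, 68, 66]  (not all equal)
t=20: [46, 43, 43, 46, 48, 46, 43, 43, 46, 48, 46, 43, 43, 46, 48]  (not all equal)
t=21: [67, 64, 64, 67, 69, 67, 64, 64, 67, 69, 67, 64, 64, 67, 69]  (not all equal)
t=22: [49, 52, 52, 49, 47, 49, 52, 52, 49, 47, 49, 52, 52, 49, 47]  (not all equal)
t=23: [71, 71, 71, 71, 71, 71, 71, 71, 71, 71, 71, 71, 71, 71, 71]  (all equal)

Answer: 23
Key observation: Synchronization is absorbing here: once all nodes are equal they stay equal, and step 23 is the first all-equal step.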